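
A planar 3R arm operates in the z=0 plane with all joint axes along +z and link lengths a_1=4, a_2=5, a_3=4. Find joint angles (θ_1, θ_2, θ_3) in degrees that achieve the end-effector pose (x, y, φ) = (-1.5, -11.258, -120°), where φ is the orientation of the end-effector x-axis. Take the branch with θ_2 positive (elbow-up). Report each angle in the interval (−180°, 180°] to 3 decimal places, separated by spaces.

wrist centre = target − a_3·(cos φ, sin φ) = (0.5000, -7.7939)
cos θ_2 = (60.9949−4²−5²)/(2·4·5) = 0.4999; θ_2 = 60.0085° (elbow-up)
β = atan2(-7.7939,0.5000) = -86.3293°; ψ = atan2(4.3305,6.4994) = 33.6754°
θ_1 = β − ψ = -120.0047°
θ_3 = φ − θ_1 − θ_2 = -60.0038° (wrapped to (-180°,180°])

-120.005 60.009 -60.004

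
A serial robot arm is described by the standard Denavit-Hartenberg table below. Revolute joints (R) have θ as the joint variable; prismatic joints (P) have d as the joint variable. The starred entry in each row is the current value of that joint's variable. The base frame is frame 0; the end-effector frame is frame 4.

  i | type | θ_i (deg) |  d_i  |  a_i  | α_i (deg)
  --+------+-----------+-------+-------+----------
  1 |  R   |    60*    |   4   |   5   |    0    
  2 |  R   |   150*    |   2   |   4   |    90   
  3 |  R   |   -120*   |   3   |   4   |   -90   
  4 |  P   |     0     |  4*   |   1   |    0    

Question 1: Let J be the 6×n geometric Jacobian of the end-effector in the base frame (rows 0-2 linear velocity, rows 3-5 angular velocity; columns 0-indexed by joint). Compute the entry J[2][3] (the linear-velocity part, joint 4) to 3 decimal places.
-0.500

prismatic axis z_3 = (-0.7500,-0.4330,-0.5000)
J_v[:, 3] = z_3; J_ω[:, 3] = (0,0,0)
entry J[2][3] = -0.5000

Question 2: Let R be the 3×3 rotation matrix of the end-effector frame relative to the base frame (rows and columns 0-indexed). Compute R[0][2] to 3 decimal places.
End-effector z-axis (col 2 of R) = (-0.7500,-0.4330,-0.5000)
R[0][2] = -0.7500

-0.750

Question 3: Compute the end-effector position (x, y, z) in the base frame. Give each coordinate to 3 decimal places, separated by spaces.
after link 1: o_1 = (2.5000, 4.3301, 4.0000)
after link 2: o_2 = (-0.9641, 2.3301, 6.0000)
after link 3: o_3 = (-0.7321, 5.9282, 2.5359)
after link 4: o_4 = (-3.2990, 4.4462, -0.3301)

-3.299 4.446 -0.330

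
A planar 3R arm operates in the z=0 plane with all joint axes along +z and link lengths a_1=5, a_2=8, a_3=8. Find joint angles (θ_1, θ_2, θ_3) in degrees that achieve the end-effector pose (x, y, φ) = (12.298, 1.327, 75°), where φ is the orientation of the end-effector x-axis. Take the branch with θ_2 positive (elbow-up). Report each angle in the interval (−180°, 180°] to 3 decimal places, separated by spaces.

-60.001 45.003 89.998

wrist centre = target − a_3·(cos φ, sin φ) = (10.2274, -6.4004)
cos θ_2 = (145.5659−5²−8²)/(2·5·8) = 0.7071; θ_2 = 45.0027° (elbow-up)
β = atan2(-6.4004,10.2274) = -32.0386°; ψ = atan2(5.6571,10.6566) = 27.9619°
θ_1 = β − ψ = -60.0005°
θ_3 = φ − θ_1 − θ_2 = 89.9978° (wrapped to (-180°,180°])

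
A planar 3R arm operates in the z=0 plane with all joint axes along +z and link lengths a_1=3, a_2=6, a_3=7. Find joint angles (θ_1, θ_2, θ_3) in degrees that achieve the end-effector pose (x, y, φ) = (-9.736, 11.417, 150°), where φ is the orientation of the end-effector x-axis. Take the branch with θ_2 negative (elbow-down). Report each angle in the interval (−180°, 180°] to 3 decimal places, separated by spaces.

wrist centre = target − a_3·(cos φ, sin φ) = (-3.6738, 7.9170)
cos θ_2 = (76.1759−3²−6²)/(2·3·6) = 0.8660; θ_2 = -30.0034° (elbow-down)
β = atan2(7.9170,-3.6738) = 114.8933°; ψ = atan2(-3.0003,8.1960) = -20.1062°
θ_1 = β − ψ = 134.9995°
θ_3 = φ − θ_1 − θ_2 = 45.0039° (wrapped to (-180°,180°])

134.999 -30.003 45.004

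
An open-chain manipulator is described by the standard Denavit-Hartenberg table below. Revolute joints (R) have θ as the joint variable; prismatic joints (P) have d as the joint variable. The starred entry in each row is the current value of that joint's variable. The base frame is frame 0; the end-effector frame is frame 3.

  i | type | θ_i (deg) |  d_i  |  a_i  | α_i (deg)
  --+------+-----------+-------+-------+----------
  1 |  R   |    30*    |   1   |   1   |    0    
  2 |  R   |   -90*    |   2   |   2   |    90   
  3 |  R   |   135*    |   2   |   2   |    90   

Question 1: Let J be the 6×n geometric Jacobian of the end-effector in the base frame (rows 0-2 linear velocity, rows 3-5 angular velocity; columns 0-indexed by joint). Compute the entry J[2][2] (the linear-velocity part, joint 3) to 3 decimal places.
axis z_2 = (-0.8660,-0.5000,0.0000); lever o_n−o_2 = (-2.4392,0.2247,1.4142)
cross product → J_v[:, 2] = (-0.7071,1.2247,-1.4142)
J_ω[:, 2] = z_2
entry J[2][2] = -1.4142

-1.414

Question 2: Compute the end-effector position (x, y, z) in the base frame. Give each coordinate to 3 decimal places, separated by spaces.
-0.573 -1.007 4.414

after link 1: o_1 = (0.8660, 0.5000, 1.0000)
after link 2: o_2 = (1.8660, -1.2321, 3.0000)
after link 3: o_3 = (-0.5731, -1.0073, 4.4142)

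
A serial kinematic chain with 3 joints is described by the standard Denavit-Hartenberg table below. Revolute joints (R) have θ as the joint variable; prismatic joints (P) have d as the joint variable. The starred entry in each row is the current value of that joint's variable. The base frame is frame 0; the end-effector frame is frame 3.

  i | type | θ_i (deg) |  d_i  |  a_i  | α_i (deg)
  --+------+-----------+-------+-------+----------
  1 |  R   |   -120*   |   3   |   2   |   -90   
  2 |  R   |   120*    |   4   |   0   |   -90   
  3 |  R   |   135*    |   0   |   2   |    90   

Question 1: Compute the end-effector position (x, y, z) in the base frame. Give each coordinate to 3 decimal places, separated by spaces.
0.886 -3.637 4.225

after link 1: o_1 = (-1.0000, -1.7321, 3.0000)
after link 2: o_2 = (2.4641, -3.7321, 3.0000)
after link 3: o_3 = (0.8858, -3.6373, 4.2247)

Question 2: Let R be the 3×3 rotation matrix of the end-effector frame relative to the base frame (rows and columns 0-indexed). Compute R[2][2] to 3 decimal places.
-0.612

End-effector z-axis (col 2 of R) = (-0.4356,0.6597,-0.6124)
R[2][2] = -0.6124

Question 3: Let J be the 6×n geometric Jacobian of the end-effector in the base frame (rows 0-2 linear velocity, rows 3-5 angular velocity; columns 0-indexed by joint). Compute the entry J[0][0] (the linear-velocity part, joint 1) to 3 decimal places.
3.637

axis z_0 = ẑ; lever o_n−o_0 = (0.8858,-3.6373,4.2247)
cross product → J_v[:, 0] = (3.6373,0.8858,-0.0000)
J_ω[:, 0] = z_0
entry J[0][0] = 3.6373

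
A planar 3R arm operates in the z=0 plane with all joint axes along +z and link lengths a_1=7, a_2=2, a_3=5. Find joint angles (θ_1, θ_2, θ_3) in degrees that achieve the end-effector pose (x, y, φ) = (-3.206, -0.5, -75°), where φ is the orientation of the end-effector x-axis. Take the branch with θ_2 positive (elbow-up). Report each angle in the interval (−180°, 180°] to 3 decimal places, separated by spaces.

120.005 120.008 44.987

wrist centre = target − a_3·(cos φ, sin φ) = (-4.5001, 4.3296)
cos θ_2 = (38.9965−7²−2²)/(2·7·2) = -0.5001; θ_2 = 120.0082° (elbow-up)
β = atan2(4.3296,-4.5001) = 136.1060°; ψ = atan2(1.7319,5.9998) = 16.1015°
θ_1 = β − ψ = 120.0045°
θ_3 = φ − θ_1 − θ_2 = 44.9873° (wrapped to (-180°,180°])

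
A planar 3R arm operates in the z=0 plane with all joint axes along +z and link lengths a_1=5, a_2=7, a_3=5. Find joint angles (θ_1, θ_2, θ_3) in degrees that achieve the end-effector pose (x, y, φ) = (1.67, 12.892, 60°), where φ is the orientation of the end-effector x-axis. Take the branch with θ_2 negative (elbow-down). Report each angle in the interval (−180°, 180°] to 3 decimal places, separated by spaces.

wrist centre = target − a_3·(cos φ, sin φ) = (-0.8300, 8.5619)
cos θ_2 = (73.9946−5²−7²)/(2·5·7) = -0.0001; θ_2 = -90.0044° (elbow-down)
β = atan2(8.5619,-0.8300) = 95.5370°; ψ = atan2(-7.0000,4.9995) = -54.4653°
θ_1 = β − ψ = 150.0023°
θ_3 = φ − θ_1 − θ_2 = 0.0021° (wrapped to (-180°,180°])

150.002 -90.004 0.002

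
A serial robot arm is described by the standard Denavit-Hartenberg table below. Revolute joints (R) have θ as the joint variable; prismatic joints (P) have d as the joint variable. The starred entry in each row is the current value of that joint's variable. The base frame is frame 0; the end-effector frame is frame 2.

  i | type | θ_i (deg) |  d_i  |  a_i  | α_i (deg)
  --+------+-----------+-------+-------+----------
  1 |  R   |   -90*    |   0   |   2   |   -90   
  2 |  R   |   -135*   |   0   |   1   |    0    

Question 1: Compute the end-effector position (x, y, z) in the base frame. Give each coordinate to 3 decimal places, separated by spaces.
0.000 -1.293 0.707

after link 1: o_1 = (0.0000, -2.0000, 0.0000)
after link 2: o_2 = (0.0000, -1.2929, 0.7071)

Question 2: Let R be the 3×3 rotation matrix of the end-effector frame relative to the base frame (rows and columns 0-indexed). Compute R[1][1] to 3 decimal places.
-0.707

End-effector y-axis (col 1 of R) = (0.0000,-0.7071,0.7071)
R[1][1] = -0.7071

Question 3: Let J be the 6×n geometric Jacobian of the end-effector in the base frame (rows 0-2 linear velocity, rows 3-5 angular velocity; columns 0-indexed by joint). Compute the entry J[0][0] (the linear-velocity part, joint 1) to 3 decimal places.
1.293

axis z_0 = ẑ; lever o_n−o_0 = (0.0000,-1.2929,0.7071)
cross product → J_v[:, 0] = (1.2929,0.0000,-0.0000)
J_ω[:, 0] = z_0
entry J[0][0] = 1.2929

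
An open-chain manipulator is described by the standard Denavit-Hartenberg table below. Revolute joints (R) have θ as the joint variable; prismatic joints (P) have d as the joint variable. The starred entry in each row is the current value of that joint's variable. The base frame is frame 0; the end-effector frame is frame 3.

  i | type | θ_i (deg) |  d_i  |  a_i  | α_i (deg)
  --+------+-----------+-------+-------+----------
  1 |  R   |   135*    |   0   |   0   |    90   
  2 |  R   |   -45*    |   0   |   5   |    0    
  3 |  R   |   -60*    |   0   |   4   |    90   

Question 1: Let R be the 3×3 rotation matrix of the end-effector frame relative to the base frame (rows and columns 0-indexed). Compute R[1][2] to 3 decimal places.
End-effector z-axis (col 2 of R) = (0.6830,-0.6830,0.2588)
R[1][2] = -0.6830

-0.683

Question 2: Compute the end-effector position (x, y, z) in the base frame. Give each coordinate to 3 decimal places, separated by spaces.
after link 1: o_1 = (0.0000, 0.0000, 0.0000)
after link 2: o_2 = (-2.5000, 2.5000, -3.5355)
after link 3: o_3 = (-1.7679, 1.7679, -7.3992)

-1.768 1.768 -7.399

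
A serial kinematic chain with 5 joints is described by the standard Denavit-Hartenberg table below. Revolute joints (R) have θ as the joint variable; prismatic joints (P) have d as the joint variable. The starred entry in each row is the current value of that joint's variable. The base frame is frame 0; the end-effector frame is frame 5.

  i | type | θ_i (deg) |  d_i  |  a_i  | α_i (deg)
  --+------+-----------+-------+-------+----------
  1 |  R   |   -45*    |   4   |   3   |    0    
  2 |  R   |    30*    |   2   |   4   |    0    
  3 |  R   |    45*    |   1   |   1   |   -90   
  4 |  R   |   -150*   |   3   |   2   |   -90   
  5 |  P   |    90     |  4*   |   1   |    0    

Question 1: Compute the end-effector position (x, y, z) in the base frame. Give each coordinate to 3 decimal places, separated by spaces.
after link 1: o_1 = (2.1213, -2.1213, 4.0000)
after link 2: o_2 = (5.9850, -3.1566, 6.0000)
after link 3: o_3 = (6.8510, -2.6566, 7.0000)
after link 4: o_4 = (3.8510, -0.9245, 8.0000)
after link 5: o_5 = (6.0831, -0.7906, 11.4641)

6.083 -0.791 11.464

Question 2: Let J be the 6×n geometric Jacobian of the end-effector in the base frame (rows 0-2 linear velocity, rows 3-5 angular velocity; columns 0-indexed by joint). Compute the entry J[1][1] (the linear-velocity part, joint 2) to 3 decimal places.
axis z_1 = (0.0000,0.0000,1.0000); lever o_n−o_1 = (3.9618,1.3307,7.4641)
cross product → J_v[:, 1] = (-1.3307,3.9618,0.0000)
J_ω[:, 1] = z_1
entry J[1][1] = 3.9618

3.962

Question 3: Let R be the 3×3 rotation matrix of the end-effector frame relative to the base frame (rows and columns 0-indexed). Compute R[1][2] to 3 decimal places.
End-effector z-axis (col 2 of R) = (0.4330,0.2500,0.8660)
R[1][2] = 0.2500

0.250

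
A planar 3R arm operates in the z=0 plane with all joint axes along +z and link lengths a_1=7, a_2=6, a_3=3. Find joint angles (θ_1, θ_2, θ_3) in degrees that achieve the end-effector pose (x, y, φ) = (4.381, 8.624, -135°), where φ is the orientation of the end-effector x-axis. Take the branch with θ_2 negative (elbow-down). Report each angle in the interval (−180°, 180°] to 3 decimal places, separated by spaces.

wrist centre = target − a_3·(cos φ, sin φ) = (6.5023, 10.7453)
cos θ_2 = (157.7421−7²−6²)/(2·7·6) = 0.8660; θ_2 = -30.0055° (elbow-down)
β = atan2(10.7453,6.5023) = 58.8206°; ψ = atan2(-3.0005,12.1959) = -13.8218°
θ_1 = β − ψ = 72.6423°
θ_3 = φ − θ_1 − θ_2 = -177.6368° (wrapped to (-180°,180°])

72.642 -30.006 -177.637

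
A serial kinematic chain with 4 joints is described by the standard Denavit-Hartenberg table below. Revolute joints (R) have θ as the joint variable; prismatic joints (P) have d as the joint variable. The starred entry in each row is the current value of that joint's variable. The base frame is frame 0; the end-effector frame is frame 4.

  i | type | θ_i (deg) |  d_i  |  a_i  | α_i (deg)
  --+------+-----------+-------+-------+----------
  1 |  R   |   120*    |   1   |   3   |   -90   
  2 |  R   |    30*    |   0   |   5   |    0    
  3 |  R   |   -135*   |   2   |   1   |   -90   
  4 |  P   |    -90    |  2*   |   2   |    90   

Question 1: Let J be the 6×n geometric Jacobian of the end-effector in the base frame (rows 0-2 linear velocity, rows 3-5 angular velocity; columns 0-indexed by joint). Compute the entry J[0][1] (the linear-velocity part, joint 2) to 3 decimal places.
axis z_1 = (-0.8660,-0.5000,0.0000); lever o_n−o_1 = (-6.4657,3.1989,-1.0164)
cross product → J_v[:, 1] = (0.5082,-0.8803,-6.0032)
J_ω[:, 1] = z_1
entry J[0][1] = 0.5082

0.508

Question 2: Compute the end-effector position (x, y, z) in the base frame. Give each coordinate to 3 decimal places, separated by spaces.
after link 1: o_1 = (-1.5000, 2.5981, 1.0000)
after link 2: o_2 = (-3.6651, 6.3481, -1.5000)
after link 3: o_3 = (-5.2677, 5.1239, -0.5341)
after link 4: o_4 = (-7.9657, 5.7970, -0.0164)

-7.966 5.797 -0.016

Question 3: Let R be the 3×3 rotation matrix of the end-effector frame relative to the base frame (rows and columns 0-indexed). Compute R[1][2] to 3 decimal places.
0.224

End-effector z-axis (col 2 of R) = (-0.1294,0.2241,-0.9659)
R[1][2] = 0.2241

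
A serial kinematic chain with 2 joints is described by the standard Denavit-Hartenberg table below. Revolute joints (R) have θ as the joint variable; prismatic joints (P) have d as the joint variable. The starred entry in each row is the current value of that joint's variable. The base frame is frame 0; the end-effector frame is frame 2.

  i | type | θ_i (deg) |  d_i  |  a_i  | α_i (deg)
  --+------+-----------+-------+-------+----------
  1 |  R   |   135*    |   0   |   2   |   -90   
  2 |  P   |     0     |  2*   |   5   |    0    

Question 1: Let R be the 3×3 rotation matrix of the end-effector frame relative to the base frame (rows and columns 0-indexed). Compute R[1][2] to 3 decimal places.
-0.707

End-effector z-axis (col 2 of R) = (-0.7071,-0.7071,0.0000)
R[1][2] = -0.7071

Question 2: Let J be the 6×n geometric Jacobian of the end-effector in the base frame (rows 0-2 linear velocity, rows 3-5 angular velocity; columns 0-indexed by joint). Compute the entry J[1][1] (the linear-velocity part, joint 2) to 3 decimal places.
-0.707

prismatic axis z_1 = (-0.7071,-0.7071,0.0000)
J_v[:, 1] = z_1; J_ω[:, 1] = (0,0,0)
entry J[1][1] = -0.7071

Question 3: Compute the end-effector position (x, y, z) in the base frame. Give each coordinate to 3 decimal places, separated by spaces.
-6.364 3.536 0.000

after link 1: o_1 = (-1.4142, 1.4142, 0.0000)
after link 2: o_2 = (-6.3640, 3.5355, 0.0000)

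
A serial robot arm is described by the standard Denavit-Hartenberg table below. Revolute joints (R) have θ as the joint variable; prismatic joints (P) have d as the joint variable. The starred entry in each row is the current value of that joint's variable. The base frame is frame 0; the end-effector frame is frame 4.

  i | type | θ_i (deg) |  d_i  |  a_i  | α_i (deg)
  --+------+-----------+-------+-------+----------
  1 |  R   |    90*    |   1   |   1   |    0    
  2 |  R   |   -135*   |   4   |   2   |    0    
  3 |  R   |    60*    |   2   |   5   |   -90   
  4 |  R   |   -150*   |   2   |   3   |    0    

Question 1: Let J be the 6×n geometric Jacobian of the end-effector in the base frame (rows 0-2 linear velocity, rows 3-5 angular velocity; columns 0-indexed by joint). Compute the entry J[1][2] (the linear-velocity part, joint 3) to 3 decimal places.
1.802

axis z_2 = (0.0000,0.0000,1.0000); lever o_n−o_2 = (1.8024,2.5535,3.5000)
cross product → J_v[:, 2] = (-2.5535,1.8024,0.0000)
J_ω[:, 2] = z_2
entry J[1][2] = 1.8024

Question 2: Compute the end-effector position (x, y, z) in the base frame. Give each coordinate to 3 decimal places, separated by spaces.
3.217 2.139 8.500

after link 1: o_1 = (0.0000, 1.0000, 1.0000)
after link 2: o_2 = (1.4142, -0.4142, 5.0000)
after link 3: o_3 = (6.2438, 0.8799, 7.0000)
after link 4: o_4 = (3.2167, 2.1393, 8.5000)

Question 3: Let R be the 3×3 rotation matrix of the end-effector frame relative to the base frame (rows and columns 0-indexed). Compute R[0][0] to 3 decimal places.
End-effector x-axis (col 0 of R) = (-0.8365,-0.2241,0.5000)
R[0][0] = -0.8365

-0.837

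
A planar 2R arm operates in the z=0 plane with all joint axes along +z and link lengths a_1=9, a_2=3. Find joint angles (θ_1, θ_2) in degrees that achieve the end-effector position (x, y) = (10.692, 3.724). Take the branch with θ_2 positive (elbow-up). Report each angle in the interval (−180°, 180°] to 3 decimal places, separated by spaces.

8.405 44.995

cos θ_2 = (128.1870−9²−3²)/(2·9·3) = 0.7072; θ_2 = 44.9951° (elbow-up)
β = atan2(3.7240,10.6920) = 19.2031°; ψ = atan2(2.1211,11.1215) = 10.7980°
θ_1 = β − ψ = 8.4051°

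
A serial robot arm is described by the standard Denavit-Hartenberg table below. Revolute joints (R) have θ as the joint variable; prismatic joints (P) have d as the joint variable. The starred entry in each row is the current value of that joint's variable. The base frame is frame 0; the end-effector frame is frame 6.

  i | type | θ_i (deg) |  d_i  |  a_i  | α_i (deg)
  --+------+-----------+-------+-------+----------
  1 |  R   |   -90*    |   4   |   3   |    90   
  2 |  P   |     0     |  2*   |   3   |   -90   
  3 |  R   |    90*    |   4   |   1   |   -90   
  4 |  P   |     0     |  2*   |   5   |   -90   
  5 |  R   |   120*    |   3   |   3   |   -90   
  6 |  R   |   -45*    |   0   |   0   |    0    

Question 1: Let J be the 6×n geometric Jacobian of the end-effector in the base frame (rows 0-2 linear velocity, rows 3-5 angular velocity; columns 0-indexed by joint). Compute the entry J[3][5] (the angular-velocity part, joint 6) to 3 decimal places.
-0.866

axis z_5 = (-0.8660,0.5000,-0.0000); lever o_n−o_5 = (0.0000,0.0000,0.0000)
cross product → J_v[:, 5] = (0.0000,0.0000,-0.0000)
J_ω[:, 5] = z_5
entry J[3][5] = -0.8660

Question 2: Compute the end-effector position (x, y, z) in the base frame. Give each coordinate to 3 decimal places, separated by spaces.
2.500 -6.598 5.000

after link 1: o_1 = (0.0000, -3.0000, 4.0000)
after link 2: o_2 = (-2.0000, -6.0000, 4.0000)
after link 3: o_3 = (-1.0000, -6.0000, 8.0000)
after link 4: o_4 = (4.0000, -4.0000, 8.0000)
after link 5: o_5 = (2.5000, -6.5981, 5.0000)
after link 6: o_6 = (2.5000, -6.5981, 5.0000)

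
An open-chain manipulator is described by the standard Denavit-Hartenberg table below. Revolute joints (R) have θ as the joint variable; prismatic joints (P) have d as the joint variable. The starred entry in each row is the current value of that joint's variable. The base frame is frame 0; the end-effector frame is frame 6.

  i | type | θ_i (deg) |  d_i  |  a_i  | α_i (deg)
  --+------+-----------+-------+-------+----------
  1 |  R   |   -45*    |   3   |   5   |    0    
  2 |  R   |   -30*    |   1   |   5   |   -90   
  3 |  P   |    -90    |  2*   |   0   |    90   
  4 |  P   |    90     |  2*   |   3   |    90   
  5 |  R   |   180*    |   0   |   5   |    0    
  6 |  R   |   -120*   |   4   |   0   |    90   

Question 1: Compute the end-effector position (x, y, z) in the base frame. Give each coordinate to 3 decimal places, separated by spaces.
4.312 -6.433 8.000

after link 1: o_1 = (3.5355, -3.5355, 3.0000)
after link 2: o_2 = (4.8296, -8.3652, 4.0000)
after link 3: o_3 = (6.7615, -7.8475, 4.0000)
after link 4: o_4 = (9.1416, -5.1392, 4.0000)
after link 5: o_5 = (4.3120, -6.4333, 4.0000)
after link 6: o_6 = (4.3120, -6.4333, 8.0000)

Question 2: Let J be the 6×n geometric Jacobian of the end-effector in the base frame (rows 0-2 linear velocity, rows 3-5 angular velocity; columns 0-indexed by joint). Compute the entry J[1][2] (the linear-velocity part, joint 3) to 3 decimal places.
0.259

prismatic axis z_2 = (0.9659,0.2588,0.0000)
J_v[:, 2] = z_2; J_ω[:, 2] = (0,0,0)
entry J[1][2] = 0.2588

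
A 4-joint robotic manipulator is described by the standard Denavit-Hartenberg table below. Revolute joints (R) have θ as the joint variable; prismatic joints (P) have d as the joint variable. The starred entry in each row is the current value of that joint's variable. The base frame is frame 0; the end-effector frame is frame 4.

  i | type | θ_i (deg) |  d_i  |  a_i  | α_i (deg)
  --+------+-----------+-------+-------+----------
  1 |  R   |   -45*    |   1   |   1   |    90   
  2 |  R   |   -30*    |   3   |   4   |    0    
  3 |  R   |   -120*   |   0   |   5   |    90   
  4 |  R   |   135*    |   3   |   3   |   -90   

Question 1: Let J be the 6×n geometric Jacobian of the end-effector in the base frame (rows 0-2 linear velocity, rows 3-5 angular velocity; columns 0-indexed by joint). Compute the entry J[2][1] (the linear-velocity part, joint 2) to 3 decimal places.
-0.529

axis z_1 = (-0.7071,-0.7071,0.0000); lever o_n−o_1 = (-3.9953,-3.2473,-0.8413)
cross product → J_v[:, 1] = (0.5949,-0.5949,-0.5289)
J_ω[:, 1] = z_1
entry J[2][1] = -0.5289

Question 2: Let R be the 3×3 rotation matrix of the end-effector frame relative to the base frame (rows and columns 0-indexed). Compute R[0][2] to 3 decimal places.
End-effector z-axis (col 2 of R) = (0.9330,0.0670,0.3536)
R[0][2] = 0.9330

0.933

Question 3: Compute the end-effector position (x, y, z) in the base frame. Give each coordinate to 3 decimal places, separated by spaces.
after link 1: o_1 = (0.7071, -0.7071, 1.0000)
after link 2: o_2 = (1.0353, -5.2779, -1.0000)
after link 3: o_3 = (-2.0266, -2.2161, -3.5000)
after link 4: o_4 = (-3.2882, -3.9544, 0.1587)

-3.288 -3.954 0.159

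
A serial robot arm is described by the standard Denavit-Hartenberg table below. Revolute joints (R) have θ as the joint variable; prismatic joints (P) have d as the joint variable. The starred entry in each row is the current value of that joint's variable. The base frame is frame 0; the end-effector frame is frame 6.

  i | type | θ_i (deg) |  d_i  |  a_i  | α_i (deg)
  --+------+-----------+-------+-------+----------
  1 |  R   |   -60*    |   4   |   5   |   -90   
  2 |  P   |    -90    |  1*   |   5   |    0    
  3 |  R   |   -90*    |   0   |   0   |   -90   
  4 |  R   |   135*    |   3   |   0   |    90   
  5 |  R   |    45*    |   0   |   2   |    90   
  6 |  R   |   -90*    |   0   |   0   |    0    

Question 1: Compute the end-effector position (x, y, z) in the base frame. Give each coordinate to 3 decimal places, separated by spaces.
3.000 -5.196 13.414

after link 1: o_1 = (2.5000, -4.3301, 4.0000)
after link 2: o_2 = (3.3660, -3.8301, 9.0000)
after link 3: o_3 = (3.3660, -3.8301, 9.0000)
after link 4: o_4 = (3.3660, -3.8301, 12.0000)
after link 5: o_5 = (3.0000, -5.1962, 13.4142)
after link 6: o_6 = (3.0000, -5.1962, 13.4142)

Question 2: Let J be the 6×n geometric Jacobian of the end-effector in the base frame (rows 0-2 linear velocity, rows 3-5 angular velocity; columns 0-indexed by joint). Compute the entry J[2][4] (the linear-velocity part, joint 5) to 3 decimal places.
axis z_4 = (-0.9659,0.2588,0.0000); lever o_n−o_4 = (-0.3660,-1.3660,1.4142)
cross product → J_v[:, 4] = (0.3660,1.3660,1.4142)
J_ω[:, 4] = z_4
entry J[2][4] = 1.4142

1.414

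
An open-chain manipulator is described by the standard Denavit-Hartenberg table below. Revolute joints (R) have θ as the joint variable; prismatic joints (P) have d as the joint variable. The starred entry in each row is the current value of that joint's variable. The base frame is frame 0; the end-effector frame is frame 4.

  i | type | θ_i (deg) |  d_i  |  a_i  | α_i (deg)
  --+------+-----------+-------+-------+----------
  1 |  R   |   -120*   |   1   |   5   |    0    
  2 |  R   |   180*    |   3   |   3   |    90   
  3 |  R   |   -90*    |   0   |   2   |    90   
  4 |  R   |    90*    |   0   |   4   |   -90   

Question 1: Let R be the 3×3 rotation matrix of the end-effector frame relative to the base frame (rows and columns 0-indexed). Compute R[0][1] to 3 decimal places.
End-effector y-axis (col 1 of R) = (0.5000,0.8660,0.0000)
R[0][1] = 0.5000

0.500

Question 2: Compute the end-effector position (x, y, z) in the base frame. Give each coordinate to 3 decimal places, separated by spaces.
2.464 -3.732 2.000

after link 1: o_1 = (-2.5000, -4.3301, 1.0000)
after link 2: o_2 = (-1.0000, -1.7321, 4.0000)
after link 3: o_3 = (-1.0000, -1.7321, 2.0000)
after link 4: o_4 = (2.4641, -3.7321, 2.0000)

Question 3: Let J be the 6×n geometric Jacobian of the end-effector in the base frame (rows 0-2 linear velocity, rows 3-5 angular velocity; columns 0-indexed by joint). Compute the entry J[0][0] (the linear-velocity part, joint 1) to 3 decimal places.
axis z_0 = ẑ; lever o_n−o_0 = (2.4641,-3.7321,2.0000)
cross product → J_v[:, 0] = (3.7321,2.4641,-0.0000)
J_ω[:, 0] = z_0
entry J[0][0] = 3.7321

3.732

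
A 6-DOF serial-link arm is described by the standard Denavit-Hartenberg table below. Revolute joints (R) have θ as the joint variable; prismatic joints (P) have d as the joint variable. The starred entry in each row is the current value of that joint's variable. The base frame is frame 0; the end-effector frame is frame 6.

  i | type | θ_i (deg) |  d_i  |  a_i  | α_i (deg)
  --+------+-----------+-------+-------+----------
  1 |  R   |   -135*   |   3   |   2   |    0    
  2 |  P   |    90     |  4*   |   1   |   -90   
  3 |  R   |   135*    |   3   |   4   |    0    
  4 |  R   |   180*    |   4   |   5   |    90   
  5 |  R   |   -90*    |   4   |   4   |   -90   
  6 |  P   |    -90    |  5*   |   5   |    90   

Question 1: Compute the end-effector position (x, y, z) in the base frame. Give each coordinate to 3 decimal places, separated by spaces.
-0.086 1.500 17.607

after link 1: o_1 = (-1.4142, -1.4142, 3.0000)
after link 2: o_2 = (-0.7071, -2.1213, 7.0000)
after link 3: o_3 = (-0.5858, 2.0000, 4.1716)
after link 4: o_4 = (4.7426, 2.3284, 7.7071)
after link 5: o_5 = (-0.0858, 1.5000, 10.5355)
after link 6: o_6 = (-0.0858, 1.5000, 17.6066)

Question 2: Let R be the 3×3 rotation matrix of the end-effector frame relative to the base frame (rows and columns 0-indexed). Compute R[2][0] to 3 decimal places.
End-effector x-axis (col 0 of R) = (-0.5000,0.5000,0.7071)
R[2][0] = 0.7071

0.707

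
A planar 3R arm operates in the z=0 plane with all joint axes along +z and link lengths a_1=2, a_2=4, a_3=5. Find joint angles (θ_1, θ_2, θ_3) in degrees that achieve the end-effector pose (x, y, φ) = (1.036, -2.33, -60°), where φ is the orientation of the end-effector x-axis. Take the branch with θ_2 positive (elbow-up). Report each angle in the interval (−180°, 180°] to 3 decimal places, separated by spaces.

-0.001 149.998 150.003

wrist centre = target − a_3·(cos φ, sin φ) = (-1.4640, 2.0001)
cos θ_2 = (6.1438−2²−4²)/(2·2·4) = -0.8660; θ_2 = 149.9985° (elbow-up)
β = atan2(2.0001,-1.4640) = 126.2024°; ψ = atan2(2.0001,-1.4640) = 126.2038°
θ_1 = β − ψ = -0.0014°
θ_3 = φ − θ_1 − θ_2 = 150.0029° (wrapped to (-180°,180°])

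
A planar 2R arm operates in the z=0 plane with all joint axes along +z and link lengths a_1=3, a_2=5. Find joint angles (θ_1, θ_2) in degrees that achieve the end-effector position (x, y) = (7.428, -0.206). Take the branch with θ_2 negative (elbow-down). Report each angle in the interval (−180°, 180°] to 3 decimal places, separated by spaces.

cos θ_2 = (55.2176−3²−5²)/(2·3·5) = 0.7073; θ_2 = -44.9881° (elbow-down)
β = atan2(-0.2060,7.4280) = -1.5886°; ψ = atan2(-3.5348,6.5363) = -28.4044°
θ_1 = β − ψ = 26.8158°

26.816 -44.988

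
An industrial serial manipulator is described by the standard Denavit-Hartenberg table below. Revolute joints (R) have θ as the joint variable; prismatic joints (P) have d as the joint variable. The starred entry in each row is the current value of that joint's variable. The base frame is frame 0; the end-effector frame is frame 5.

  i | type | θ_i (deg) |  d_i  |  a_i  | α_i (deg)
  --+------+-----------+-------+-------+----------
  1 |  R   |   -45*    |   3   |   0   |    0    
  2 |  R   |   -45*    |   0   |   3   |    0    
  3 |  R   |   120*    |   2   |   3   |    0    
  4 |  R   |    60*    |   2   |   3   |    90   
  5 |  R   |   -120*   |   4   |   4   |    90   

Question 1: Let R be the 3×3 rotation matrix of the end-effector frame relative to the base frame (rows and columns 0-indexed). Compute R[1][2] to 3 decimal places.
-0.866

End-effector z-axis (col 2 of R) = (-0.0000,-0.8660,0.5000)
R[1][2] = -0.8660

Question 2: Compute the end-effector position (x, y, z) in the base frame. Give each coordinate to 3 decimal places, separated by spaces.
after link 1: o_1 = (0.0000, 0.0000, 3.0000)
after link 2: o_2 = (0.0000, -3.0000, 3.0000)
after link 3: o_3 = (2.5981, -1.5000, 5.0000)
after link 4: o_4 = (2.5981, 1.5000, 7.0000)
after link 5: o_5 = (6.5981, -0.5000, 3.5359)

6.598 -0.500 3.536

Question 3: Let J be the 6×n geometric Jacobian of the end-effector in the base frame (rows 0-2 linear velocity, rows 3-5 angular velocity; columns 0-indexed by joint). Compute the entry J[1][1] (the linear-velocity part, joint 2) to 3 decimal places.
6.598

axis z_1 = (0.0000,0.0000,1.0000); lever o_n−o_1 = (6.5981,-0.5000,0.5359)
cross product → J_v[:, 1] = (0.5000,6.5981,-0.0000)
J_ω[:, 1] = z_1
entry J[1][1] = 6.5981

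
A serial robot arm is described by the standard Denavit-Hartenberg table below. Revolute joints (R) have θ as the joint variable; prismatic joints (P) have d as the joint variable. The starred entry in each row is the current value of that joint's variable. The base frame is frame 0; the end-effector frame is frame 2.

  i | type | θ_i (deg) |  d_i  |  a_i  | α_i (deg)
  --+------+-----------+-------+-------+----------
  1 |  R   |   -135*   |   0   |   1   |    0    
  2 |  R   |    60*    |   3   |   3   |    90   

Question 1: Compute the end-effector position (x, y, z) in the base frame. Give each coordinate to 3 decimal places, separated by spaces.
after link 1: o_1 = (-0.7071, -0.7071, 0.0000)
after link 2: o_2 = (0.0694, -3.6049, 3.0000)

0.069 -3.605 3.000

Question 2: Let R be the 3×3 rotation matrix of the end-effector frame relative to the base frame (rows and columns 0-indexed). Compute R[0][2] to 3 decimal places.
-0.966

End-effector z-axis (col 2 of R) = (-0.9659,-0.2588,0.0000)
R[0][2] = -0.9659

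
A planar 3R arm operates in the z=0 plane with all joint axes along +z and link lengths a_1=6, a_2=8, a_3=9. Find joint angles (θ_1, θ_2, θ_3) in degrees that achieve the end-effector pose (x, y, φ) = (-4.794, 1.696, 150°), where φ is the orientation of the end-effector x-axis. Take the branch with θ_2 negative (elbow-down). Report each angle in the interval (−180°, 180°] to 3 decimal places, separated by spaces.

wrist centre = target − a_3·(cos φ, sin φ) = (3.0002, -2.8040)
cos θ_2 = (16.8638−6²−8²)/(2·6·8) = -0.8660; θ_2 = -149.9973° (elbow-down)
β = atan2(-2.8040,3.0002) = -43.0637°; ψ = atan2(-4.0003,-0.9280) = -103.0608°
θ_1 = β − ψ = 59.9971°
θ_3 = φ − θ_1 − θ_2 = -119.9997° (wrapped to (-180°,180°])

59.997 -149.997 -120.000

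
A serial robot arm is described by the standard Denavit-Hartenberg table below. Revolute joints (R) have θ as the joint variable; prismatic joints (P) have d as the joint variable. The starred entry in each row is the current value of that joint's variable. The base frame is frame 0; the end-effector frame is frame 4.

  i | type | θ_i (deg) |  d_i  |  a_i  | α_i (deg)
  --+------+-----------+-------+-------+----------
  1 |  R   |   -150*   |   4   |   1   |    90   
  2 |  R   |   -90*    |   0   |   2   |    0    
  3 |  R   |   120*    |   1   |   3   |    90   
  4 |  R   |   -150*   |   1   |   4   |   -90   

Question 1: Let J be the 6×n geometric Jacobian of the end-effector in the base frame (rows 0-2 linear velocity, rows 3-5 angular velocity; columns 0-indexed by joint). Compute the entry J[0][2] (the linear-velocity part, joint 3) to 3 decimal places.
axis z_2 = (-0.5000,0.8660,0.0000); lever o_n−o_2 = (0.4151,-0.9151,-1.0981)
cross product → J_v[:, 2] = (-0.9510,-0.5490,0.0981)
J_ω[:, 2] = z_2
entry J[0][2] = -0.9510

-0.951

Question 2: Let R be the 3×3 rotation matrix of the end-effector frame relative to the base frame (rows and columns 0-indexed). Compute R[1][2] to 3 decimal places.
-0.967

End-effector z-axis (col 2 of R) = (0.0580,-0.9665,0.2500)
R[1][2] = -0.9665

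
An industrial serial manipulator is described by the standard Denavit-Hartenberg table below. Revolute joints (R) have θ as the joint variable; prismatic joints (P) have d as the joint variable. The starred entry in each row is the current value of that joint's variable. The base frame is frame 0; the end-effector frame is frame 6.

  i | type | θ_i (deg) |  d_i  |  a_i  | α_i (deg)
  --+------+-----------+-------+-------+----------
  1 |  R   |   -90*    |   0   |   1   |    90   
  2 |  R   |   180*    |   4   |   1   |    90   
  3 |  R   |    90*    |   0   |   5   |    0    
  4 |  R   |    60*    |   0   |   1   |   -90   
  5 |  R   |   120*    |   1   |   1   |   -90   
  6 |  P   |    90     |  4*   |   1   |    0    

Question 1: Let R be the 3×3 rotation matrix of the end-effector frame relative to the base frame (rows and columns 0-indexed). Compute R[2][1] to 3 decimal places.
End-effector y-axis (col 1 of R) = (-0.2500,-0.4330,0.8660)
R[2][1] = 0.8660

0.866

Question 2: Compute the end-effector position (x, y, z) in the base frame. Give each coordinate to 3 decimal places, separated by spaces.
-7.518 2.567 1.134

after link 1: o_1 = (0.0000, -1.0000, 0.0000)
after link 2: o_2 = (-4.0000, -0.0000, 0.0000)
after link 3: o_3 = (-9.0000, -0.0000, 0.0000)
after link 4: o_4 = (-9.5000, -0.8660, 0.0000)
after link 5: o_5 = (-8.3840, -0.9330, -0.8660)
after link 6: o_6 = (-7.5179, 2.5670, 1.1340)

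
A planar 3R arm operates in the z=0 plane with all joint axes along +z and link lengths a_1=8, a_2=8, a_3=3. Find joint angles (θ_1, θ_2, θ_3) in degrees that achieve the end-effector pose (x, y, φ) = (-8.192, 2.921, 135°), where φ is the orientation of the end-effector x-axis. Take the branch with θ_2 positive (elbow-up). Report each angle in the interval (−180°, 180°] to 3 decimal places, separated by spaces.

104.996 134.999 -104.995

wrist centre = target − a_3·(cos φ, sin φ) = (-6.0707, 0.7997)
cos θ_2 = (37.4926−8²−8²)/(2·8·8) = -0.7071; θ_2 = 134.9985° (elbow-up)
β = atan2(0.7997,-6.0707) = 172.4957°; ψ = atan2(5.6570,2.3433) = 67.4993°
θ_1 = β − ψ = 104.9965°
θ_3 = φ − θ_1 − θ_2 = -104.9950° (wrapped to (-180°,180°])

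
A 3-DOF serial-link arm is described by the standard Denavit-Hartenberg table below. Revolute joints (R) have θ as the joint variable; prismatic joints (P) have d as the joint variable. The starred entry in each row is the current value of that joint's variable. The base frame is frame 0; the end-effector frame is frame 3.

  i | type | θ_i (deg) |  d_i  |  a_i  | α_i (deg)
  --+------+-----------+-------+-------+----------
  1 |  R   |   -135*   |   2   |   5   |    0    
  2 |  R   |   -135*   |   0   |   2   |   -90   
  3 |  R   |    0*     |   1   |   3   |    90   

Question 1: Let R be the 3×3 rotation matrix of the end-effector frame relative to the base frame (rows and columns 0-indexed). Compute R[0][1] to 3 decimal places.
End-effector y-axis (col 1 of R) = (-1.0000,-0.0000,0.0000)
R[0][1] = -1.0000

-1.000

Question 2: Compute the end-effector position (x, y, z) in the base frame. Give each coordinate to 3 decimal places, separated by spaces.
-4.536 1.464 2.000

after link 1: o_1 = (-3.5355, -3.5355, 2.0000)
after link 2: o_2 = (-3.5355, -1.5355, 2.0000)
after link 3: o_3 = (-4.5355, 1.4645, 2.0000)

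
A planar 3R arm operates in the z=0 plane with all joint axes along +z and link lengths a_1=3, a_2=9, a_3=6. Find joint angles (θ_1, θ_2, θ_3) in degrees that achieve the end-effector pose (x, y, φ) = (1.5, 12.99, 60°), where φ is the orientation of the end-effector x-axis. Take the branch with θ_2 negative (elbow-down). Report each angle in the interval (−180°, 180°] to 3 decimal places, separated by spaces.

wrist centre = target − a_3·(cos φ, sin φ) = (-1.5000, 7.7938)
cos θ_2 = (62.9941−3²−9²)/(2·3·9) = -0.5001; θ_2 = -120.0073° (elbow-down)
β = atan2(7.7938,-1.5000) = 100.8939°; ψ = atan2(-7.7937,-1.5010) = -100.9012°
θ_1 = β − ψ = 201.7951°
θ_3 = φ − θ_1 − θ_2 = -21.7878° (wrapped to (-180°,180°])

-158.205 -120.007 -21.788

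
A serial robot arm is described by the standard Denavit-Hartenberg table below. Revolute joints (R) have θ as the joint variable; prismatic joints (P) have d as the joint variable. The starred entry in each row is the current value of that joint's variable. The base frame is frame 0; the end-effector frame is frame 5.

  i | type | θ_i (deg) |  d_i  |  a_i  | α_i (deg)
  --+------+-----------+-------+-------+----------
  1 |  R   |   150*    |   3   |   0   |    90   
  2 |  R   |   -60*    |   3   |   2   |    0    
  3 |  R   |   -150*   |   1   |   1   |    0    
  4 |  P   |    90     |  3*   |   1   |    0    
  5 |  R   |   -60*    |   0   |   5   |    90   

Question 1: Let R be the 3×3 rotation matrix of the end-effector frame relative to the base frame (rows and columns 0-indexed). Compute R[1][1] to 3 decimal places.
End-effector y-axis (col 1 of R) = (0.5000,0.8660,0.0000)
R[1][1] = 0.8660

0.866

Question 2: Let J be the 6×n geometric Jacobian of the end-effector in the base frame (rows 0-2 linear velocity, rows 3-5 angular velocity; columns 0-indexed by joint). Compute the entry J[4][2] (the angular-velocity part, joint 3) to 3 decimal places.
axis z_2 = (0.5000,0.8660,0.0000); lever o_n−o_2 = (7.5131,0.2811,-0.3660)
cross product → J_v[:, 2] = (-0.3170,0.1830,-6.3660)
J_ω[:, 2] = z_2
entry J[4][2] = 0.8660

0.866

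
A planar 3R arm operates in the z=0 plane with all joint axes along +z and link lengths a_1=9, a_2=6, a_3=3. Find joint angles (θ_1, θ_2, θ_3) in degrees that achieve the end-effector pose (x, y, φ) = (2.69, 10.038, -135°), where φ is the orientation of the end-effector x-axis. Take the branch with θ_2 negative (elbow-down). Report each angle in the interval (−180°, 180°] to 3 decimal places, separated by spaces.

91.825 -60.001 -166.824

wrist centre = target − a_3·(cos φ, sin φ) = (4.8113, 12.1593)
cos θ_2 = (170.9979−9²−6²)/(2·9·6) = 0.5000; θ_2 = -60.0013° (elbow-down)
β = atan2(12.1593,4.8113) = 68.4118°; ψ = atan2(-5.1962,11.9999) = -23.4137°
θ_1 = β − ψ = 91.8255°
θ_3 = φ − θ_1 − θ_2 = -166.8242° (wrapped to (-180°,180°])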